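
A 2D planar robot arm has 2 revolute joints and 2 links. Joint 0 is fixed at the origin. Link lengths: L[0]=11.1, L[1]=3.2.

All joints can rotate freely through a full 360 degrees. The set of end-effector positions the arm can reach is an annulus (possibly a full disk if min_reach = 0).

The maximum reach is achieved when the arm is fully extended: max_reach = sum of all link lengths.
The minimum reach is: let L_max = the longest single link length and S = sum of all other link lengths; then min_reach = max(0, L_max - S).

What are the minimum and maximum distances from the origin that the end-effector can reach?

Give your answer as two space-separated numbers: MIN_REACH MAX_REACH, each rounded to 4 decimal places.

Link lengths: [11.1, 3.2]
max_reach = 11.1 + 3.2 = 14.3
L_max = max([11.1, 3.2]) = 11.1
S (sum of others) = 14.3 - 11.1 = 3.2
min_reach = max(0, 11.1 - 3.2) = max(0, 7.9) = 7.9

Answer: 7.9000 14.3000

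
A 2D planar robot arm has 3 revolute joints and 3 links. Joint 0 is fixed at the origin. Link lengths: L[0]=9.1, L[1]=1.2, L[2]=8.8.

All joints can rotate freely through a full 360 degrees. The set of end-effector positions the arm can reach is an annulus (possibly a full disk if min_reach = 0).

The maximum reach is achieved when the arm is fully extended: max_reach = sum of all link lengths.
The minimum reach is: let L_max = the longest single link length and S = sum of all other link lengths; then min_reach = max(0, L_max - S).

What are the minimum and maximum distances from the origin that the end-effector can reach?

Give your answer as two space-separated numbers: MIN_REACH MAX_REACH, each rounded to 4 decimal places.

Link lengths: [9.1, 1.2, 8.8]
max_reach = 9.1 + 1.2 + 8.8 = 19.1
L_max = max([9.1, 1.2, 8.8]) = 9.1
S (sum of others) = 19.1 - 9.1 = 10
min_reach = max(0, 9.1 - 10) = max(0, -0.9) = 0

Answer: 0.0000 19.1000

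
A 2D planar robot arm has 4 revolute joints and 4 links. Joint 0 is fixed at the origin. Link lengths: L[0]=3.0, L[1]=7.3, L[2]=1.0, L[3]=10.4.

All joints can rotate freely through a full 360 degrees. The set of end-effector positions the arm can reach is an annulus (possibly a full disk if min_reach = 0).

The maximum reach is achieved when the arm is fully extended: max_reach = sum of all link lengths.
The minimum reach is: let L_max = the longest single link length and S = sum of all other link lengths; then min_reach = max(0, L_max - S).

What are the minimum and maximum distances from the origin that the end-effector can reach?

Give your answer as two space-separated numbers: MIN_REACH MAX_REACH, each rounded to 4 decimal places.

Link lengths: [3.0, 7.3, 1.0, 10.4]
max_reach = 3 + 7.3 + 1 + 10.4 = 21.7
L_max = max([3.0, 7.3, 1.0, 10.4]) = 10.4
S (sum of others) = 21.7 - 10.4 = 11.3
min_reach = max(0, 10.4 - 11.3) = max(0, -0.9) = 0

Answer: 0.0000 21.7000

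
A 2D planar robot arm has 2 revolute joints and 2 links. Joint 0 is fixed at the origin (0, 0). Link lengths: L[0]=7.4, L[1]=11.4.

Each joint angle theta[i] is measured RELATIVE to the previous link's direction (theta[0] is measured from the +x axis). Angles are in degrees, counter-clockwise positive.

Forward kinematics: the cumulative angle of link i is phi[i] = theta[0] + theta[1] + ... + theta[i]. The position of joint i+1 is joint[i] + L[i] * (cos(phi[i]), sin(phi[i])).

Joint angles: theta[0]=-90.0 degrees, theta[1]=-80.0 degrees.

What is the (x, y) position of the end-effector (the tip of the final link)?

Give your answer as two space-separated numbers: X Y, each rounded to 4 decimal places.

joint[0] = (0.0000, 0.0000)  (base)
link 0: phi[0] = -90 = -90 deg
  cos(-90 deg) = 0.0000, sin(-90 deg) = -1.0000
  joint[1] = (0.0000, 0.0000) + 7.4 * (0.0000, -1.0000) = (0.0000 + 0.0000, 0.0000 + -7.4000) = (0.0000, -7.4000)
link 1: phi[1] = -90 + -80 = -170 deg
  cos(-170 deg) = -0.9848, sin(-170 deg) = -0.1736
  joint[2] = (0.0000, -7.4000) + 11.4 * (-0.9848, -0.1736) = (0.0000 + -11.2268, -7.4000 + -1.9796) = (-11.2268, -9.3796)
End effector: (-11.2268, -9.3796)

Answer: -11.2268 -9.3796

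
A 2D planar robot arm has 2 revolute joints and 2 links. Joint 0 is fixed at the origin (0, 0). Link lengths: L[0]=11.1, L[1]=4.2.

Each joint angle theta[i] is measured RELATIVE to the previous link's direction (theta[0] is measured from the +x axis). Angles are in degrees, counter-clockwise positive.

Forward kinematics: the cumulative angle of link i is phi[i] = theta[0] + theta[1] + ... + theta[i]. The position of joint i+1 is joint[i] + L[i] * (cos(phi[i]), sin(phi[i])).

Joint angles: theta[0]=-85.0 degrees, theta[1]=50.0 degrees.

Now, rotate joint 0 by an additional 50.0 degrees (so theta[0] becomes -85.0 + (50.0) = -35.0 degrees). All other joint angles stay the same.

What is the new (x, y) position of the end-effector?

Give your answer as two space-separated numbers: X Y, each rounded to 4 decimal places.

joint[0] = (0.0000, 0.0000)  (base)
link 0: phi[0] = -35 = -35 deg
  cos(-35 deg) = 0.8192, sin(-35 deg) = -0.5736
  joint[1] = (0.0000, 0.0000) + 11.1 * (0.8192, -0.5736) = (0.0000 + 9.0926, 0.0000 + -6.3667) = (9.0926, -6.3667)
link 1: phi[1] = -35 + 50 = 15 deg
  cos(15 deg) = 0.9659, sin(15 deg) = 0.2588
  joint[2] = (9.0926, -6.3667) + 4.2 * (0.9659, 0.2588) = (9.0926 + 4.0569, -6.3667 + 1.0870) = (13.1495, -5.2797)
End effector: (13.1495, -5.2797)

Answer: 13.1495 -5.2797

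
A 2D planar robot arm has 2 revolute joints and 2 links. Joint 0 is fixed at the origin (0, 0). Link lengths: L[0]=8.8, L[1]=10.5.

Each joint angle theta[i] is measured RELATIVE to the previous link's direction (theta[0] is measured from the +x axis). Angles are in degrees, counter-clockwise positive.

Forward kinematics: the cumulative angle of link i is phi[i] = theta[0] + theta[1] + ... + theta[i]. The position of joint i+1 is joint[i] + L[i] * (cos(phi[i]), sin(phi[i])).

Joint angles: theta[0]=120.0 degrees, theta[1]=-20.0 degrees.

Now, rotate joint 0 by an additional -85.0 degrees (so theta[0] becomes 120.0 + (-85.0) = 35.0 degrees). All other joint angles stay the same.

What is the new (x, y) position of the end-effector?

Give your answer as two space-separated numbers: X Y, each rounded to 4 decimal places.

joint[0] = (0.0000, 0.0000)  (base)
link 0: phi[0] = 35 = 35 deg
  cos(35 deg) = 0.8192, sin(35 deg) = 0.5736
  joint[1] = (0.0000, 0.0000) + 8.8 * (0.8192, 0.5736) = (0.0000 + 7.2085, 0.0000 + 5.0475) = (7.2085, 5.0475)
link 1: phi[1] = 35 + -20 = 15 deg
  cos(15 deg) = 0.9659, sin(15 deg) = 0.2588
  joint[2] = (7.2085, 5.0475) + 10.5 * (0.9659, 0.2588) = (7.2085 + 10.1422, 5.0475 + 2.7176) = (17.3508, 7.7651)
End effector: (17.3508, 7.7651)

Answer: 17.3508 7.7651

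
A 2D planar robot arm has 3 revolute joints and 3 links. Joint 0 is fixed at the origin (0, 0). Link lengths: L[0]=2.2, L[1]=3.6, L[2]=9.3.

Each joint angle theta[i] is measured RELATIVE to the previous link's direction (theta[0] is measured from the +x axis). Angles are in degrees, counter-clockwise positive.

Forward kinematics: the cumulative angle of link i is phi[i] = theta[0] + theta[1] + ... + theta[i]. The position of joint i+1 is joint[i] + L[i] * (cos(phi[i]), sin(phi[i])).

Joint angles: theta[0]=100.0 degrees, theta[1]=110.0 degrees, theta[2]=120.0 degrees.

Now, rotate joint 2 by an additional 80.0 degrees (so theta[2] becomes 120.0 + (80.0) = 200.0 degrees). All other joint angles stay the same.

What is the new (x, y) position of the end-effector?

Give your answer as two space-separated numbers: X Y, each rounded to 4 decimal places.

joint[0] = (0.0000, 0.0000)  (base)
link 0: phi[0] = 100 = 100 deg
  cos(100 deg) = -0.1736, sin(100 deg) = 0.9848
  joint[1] = (0.0000, 0.0000) + 2.2 * (-0.1736, 0.9848) = (0.0000 + -0.3820, 0.0000 + 2.1666) = (-0.3820, 2.1666)
link 1: phi[1] = 100 + 110 = 210 deg
  cos(210 deg) = -0.8660, sin(210 deg) = -0.5000
  joint[2] = (-0.3820, 2.1666) + 3.6 * (-0.8660, -0.5000) = (-0.3820 + -3.1177, 2.1666 + -1.8000) = (-3.4997, 0.3666)
link 2: phi[2] = 100 + 110 + 200 = 410 deg
  cos(410 deg) = 0.6428, sin(410 deg) = 0.7660
  joint[3] = (-3.4997, 0.3666) + 9.3 * (0.6428, 0.7660) = (-3.4997 + 5.9779, 0.3666 + 7.1242) = (2.4782, 7.4908)
End effector: (2.4782, 7.4908)

Answer: 2.4782 7.4908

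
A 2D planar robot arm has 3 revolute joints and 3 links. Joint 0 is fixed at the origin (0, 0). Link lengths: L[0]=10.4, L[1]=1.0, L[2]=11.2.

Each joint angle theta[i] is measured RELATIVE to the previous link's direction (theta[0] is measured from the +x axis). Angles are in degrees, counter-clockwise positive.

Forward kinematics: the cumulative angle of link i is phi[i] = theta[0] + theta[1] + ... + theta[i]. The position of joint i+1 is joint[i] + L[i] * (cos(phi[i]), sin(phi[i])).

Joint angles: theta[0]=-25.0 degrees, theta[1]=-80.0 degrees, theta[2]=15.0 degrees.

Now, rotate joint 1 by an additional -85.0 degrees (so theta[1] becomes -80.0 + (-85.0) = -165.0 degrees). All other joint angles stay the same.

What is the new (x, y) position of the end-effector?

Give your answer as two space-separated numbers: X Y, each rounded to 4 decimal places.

Answer: -2.7166 -5.1977

Derivation:
joint[0] = (0.0000, 0.0000)  (base)
link 0: phi[0] = -25 = -25 deg
  cos(-25 deg) = 0.9063, sin(-25 deg) = -0.4226
  joint[1] = (0.0000, 0.0000) + 10.4 * (0.9063, -0.4226) = (0.0000 + 9.4256, 0.0000 + -4.3952) = (9.4256, -4.3952)
link 1: phi[1] = -25 + -165 = -190 deg
  cos(-190 deg) = -0.9848, sin(-190 deg) = 0.1736
  joint[2] = (9.4256, -4.3952) + 1 * (-0.9848, 0.1736) = (9.4256 + -0.9848, -4.3952 + 0.1736) = (8.4408, -4.2216)
link 2: phi[2] = -25 + -165 + 15 = -175 deg
  cos(-175 deg) = -0.9962, sin(-175 deg) = -0.0872
  joint[3] = (8.4408, -4.2216) + 11.2 * (-0.9962, -0.0872) = (8.4408 + -11.1574, -4.2216 + -0.9761) = (-2.7166, -5.1977)
End effector: (-2.7166, -5.1977)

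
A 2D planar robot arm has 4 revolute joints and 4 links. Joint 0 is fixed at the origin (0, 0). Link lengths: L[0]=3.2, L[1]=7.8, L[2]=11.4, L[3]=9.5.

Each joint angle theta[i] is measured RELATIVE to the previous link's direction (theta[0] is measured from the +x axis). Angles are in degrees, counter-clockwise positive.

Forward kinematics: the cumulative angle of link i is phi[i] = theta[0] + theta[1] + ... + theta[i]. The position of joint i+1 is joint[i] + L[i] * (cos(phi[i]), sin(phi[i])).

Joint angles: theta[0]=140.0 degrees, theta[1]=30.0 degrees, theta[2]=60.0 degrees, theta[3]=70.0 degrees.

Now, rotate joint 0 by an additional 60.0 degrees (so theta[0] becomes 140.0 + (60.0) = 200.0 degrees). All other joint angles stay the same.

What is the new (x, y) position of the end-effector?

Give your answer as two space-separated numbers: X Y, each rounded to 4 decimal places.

Answer: 5.3783 -17.7821

Derivation:
joint[0] = (0.0000, 0.0000)  (base)
link 0: phi[0] = 200 = 200 deg
  cos(200 deg) = -0.9397, sin(200 deg) = -0.3420
  joint[1] = (0.0000, 0.0000) + 3.2 * (-0.9397, -0.3420) = (0.0000 + -3.0070, 0.0000 + -1.0945) = (-3.0070, -1.0945)
link 1: phi[1] = 200 + 30 = 230 deg
  cos(230 deg) = -0.6428, sin(230 deg) = -0.7660
  joint[2] = (-3.0070, -1.0945) + 7.8 * (-0.6428, -0.7660) = (-3.0070 + -5.0137, -1.0945 + -5.9751) = (-8.0208, -7.0696)
link 2: phi[2] = 200 + 30 + 60 = 290 deg
  cos(290 deg) = 0.3420, sin(290 deg) = -0.9397
  joint[3] = (-8.0208, -7.0696) + 11.4 * (0.3420, -0.9397) = (-8.0208 + 3.8990, -7.0696 + -10.7125) = (-4.1217, -17.7821)
link 3: phi[3] = 200 + 30 + 60 + 70 = 360 deg
  cos(360 deg) = 1.0000, sin(360 deg) = -0.0000
  joint[4] = (-4.1217, -17.7821) + 9.5 * (1.0000, -0.0000) = (-4.1217 + 9.5000, -17.7821 + -0.0000) = (5.3783, -17.7821)
End effector: (5.3783, -17.7821)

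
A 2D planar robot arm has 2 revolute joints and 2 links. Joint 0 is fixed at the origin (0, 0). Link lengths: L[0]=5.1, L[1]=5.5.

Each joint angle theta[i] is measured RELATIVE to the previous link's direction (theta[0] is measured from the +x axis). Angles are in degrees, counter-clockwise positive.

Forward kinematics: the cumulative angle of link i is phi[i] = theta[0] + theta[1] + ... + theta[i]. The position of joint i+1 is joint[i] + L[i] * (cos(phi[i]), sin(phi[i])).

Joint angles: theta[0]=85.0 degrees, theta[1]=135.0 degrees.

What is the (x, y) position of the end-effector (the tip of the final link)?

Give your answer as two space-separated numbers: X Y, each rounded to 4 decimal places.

joint[0] = (0.0000, 0.0000)  (base)
link 0: phi[0] = 85 = 85 deg
  cos(85 deg) = 0.0872, sin(85 deg) = 0.9962
  joint[1] = (0.0000, 0.0000) + 5.1 * (0.0872, 0.9962) = (0.0000 + 0.4445, 0.0000 + 5.0806) = (0.4445, 5.0806)
link 1: phi[1] = 85 + 135 = 220 deg
  cos(220 deg) = -0.7660, sin(220 deg) = -0.6428
  joint[2] = (0.4445, 5.0806) + 5.5 * (-0.7660, -0.6428) = (0.4445 + -4.2132, 5.0806 + -3.5353) = (-3.7688, 1.5453)
End effector: (-3.7688, 1.5453)

Answer: -3.7688 1.5453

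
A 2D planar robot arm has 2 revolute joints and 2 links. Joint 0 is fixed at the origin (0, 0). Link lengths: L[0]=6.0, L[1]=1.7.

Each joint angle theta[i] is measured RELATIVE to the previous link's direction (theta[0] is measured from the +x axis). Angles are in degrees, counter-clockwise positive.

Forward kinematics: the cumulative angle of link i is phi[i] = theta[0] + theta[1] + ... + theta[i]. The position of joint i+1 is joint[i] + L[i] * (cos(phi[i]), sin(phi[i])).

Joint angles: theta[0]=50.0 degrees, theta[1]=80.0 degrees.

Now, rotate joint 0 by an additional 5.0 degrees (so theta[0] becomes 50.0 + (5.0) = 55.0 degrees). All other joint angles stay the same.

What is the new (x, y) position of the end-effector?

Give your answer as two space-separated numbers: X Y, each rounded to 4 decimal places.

Answer: 2.2394 6.1170

Derivation:
joint[0] = (0.0000, 0.0000)  (base)
link 0: phi[0] = 55 = 55 deg
  cos(55 deg) = 0.5736, sin(55 deg) = 0.8192
  joint[1] = (0.0000, 0.0000) + 6 * (0.5736, 0.8192) = (0.0000 + 3.4415, 0.0000 + 4.9149) = (3.4415, 4.9149)
link 1: phi[1] = 55 + 80 = 135 deg
  cos(135 deg) = -0.7071, sin(135 deg) = 0.7071
  joint[2] = (3.4415, 4.9149) + 1.7 * (-0.7071, 0.7071) = (3.4415 + -1.2021, 4.9149 + 1.2021) = (2.2394, 6.1170)
End effector: (2.2394, 6.1170)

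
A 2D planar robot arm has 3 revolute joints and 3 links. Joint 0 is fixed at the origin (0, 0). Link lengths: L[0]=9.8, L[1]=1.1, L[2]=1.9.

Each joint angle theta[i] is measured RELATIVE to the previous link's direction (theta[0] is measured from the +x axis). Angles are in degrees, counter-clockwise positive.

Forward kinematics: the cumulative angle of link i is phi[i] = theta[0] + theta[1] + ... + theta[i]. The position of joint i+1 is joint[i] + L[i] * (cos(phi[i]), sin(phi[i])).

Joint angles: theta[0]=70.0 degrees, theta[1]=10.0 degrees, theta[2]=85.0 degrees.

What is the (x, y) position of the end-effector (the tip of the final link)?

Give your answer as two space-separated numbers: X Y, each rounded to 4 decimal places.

Answer: 1.7076 10.7840

Derivation:
joint[0] = (0.0000, 0.0000)  (base)
link 0: phi[0] = 70 = 70 deg
  cos(70 deg) = 0.3420, sin(70 deg) = 0.9397
  joint[1] = (0.0000, 0.0000) + 9.8 * (0.3420, 0.9397) = (0.0000 + 3.3518, 0.0000 + 9.2090) = (3.3518, 9.2090)
link 1: phi[1] = 70 + 10 = 80 deg
  cos(80 deg) = 0.1736, sin(80 deg) = 0.9848
  joint[2] = (3.3518, 9.2090) + 1.1 * (0.1736, 0.9848) = (3.3518 + 0.1910, 9.2090 + 1.0833) = (3.5428, 10.2923)
link 2: phi[2] = 70 + 10 + 85 = 165 deg
  cos(165 deg) = -0.9659, sin(165 deg) = 0.2588
  joint[3] = (3.5428, 10.2923) + 1.9 * (-0.9659, 0.2588) = (3.5428 + -1.8353, 10.2923 + 0.4918) = (1.7076, 10.7840)
End effector: (1.7076, 10.7840)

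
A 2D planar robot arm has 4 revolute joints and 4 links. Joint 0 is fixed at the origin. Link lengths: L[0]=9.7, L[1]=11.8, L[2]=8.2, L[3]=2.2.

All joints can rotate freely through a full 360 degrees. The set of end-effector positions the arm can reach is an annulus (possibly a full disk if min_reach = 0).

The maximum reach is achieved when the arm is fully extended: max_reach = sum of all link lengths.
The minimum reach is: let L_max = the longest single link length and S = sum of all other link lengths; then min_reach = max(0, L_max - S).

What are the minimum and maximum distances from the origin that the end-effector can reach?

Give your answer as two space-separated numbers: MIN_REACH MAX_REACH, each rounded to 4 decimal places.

Answer: 0.0000 31.9000

Derivation:
Link lengths: [9.7, 11.8, 8.2, 2.2]
max_reach = 9.7 + 11.8 + 8.2 + 2.2 = 31.9
L_max = max([9.7, 11.8, 8.2, 2.2]) = 11.8
S (sum of others) = 31.9 - 11.8 = 20.1
min_reach = max(0, 11.8 - 20.1) = max(0, -8.3) = 0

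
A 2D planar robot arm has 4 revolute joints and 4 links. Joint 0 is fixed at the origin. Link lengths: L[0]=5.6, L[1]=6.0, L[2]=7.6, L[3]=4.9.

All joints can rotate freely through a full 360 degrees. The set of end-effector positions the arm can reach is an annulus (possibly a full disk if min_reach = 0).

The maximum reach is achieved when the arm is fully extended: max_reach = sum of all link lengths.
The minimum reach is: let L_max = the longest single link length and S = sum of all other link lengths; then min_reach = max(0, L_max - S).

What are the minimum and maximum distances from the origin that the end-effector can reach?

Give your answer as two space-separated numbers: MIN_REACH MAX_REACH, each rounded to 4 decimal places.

Answer: 0.0000 24.1000

Derivation:
Link lengths: [5.6, 6.0, 7.6, 4.9]
max_reach = 5.6 + 6 + 7.6 + 4.9 = 24.1
L_max = max([5.6, 6.0, 7.6, 4.9]) = 7.6
S (sum of others) = 24.1 - 7.6 = 16.5
min_reach = max(0, 7.6 - 16.5) = max(0, -8.9) = 0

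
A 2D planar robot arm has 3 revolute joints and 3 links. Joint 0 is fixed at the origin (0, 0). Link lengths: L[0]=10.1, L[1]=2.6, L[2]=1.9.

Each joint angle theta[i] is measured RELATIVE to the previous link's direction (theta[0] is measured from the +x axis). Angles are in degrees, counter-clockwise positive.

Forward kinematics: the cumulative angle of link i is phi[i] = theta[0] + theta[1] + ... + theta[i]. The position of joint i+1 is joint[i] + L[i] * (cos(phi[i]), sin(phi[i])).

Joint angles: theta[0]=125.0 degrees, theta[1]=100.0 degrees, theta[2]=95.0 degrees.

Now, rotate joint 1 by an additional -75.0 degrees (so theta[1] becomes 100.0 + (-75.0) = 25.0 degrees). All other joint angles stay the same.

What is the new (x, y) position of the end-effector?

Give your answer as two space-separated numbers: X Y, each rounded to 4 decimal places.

Answer: -8.8478 7.8515

Derivation:
joint[0] = (0.0000, 0.0000)  (base)
link 0: phi[0] = 125 = 125 deg
  cos(125 deg) = -0.5736, sin(125 deg) = 0.8192
  joint[1] = (0.0000, 0.0000) + 10.1 * (-0.5736, 0.8192) = (0.0000 + -5.7931, 0.0000 + 8.2734) = (-5.7931, 8.2734)
link 1: phi[1] = 125 + 25 = 150 deg
  cos(150 deg) = -0.8660, sin(150 deg) = 0.5000
  joint[2] = (-5.7931, 8.2734) + 2.6 * (-0.8660, 0.5000) = (-5.7931 + -2.2517, 8.2734 + 1.3000) = (-8.0448, 9.5734)
link 2: phi[2] = 125 + 25 + 95 = 245 deg
  cos(245 deg) = -0.4226, sin(245 deg) = -0.9063
  joint[3] = (-8.0448, 9.5734) + 1.9 * (-0.4226, -0.9063) = (-8.0448 + -0.8030, 9.5734 + -1.7220) = (-8.8478, 7.8515)
End effector: (-8.8478, 7.8515)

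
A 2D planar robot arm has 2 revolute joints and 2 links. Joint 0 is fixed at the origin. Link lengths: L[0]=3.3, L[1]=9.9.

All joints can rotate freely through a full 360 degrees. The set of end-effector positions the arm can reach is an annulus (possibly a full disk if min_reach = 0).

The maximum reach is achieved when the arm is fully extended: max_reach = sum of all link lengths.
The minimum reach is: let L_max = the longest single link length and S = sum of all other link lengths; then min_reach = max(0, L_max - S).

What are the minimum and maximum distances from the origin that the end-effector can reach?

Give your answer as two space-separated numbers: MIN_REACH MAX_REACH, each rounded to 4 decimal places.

Answer: 6.6000 13.2000

Derivation:
Link lengths: [3.3, 9.9]
max_reach = 3.3 + 9.9 = 13.2
L_max = max([3.3, 9.9]) = 9.9
S (sum of others) = 13.2 - 9.9 = 3.3
min_reach = max(0, 9.9 - 3.3) = max(0, 6.6) = 6.6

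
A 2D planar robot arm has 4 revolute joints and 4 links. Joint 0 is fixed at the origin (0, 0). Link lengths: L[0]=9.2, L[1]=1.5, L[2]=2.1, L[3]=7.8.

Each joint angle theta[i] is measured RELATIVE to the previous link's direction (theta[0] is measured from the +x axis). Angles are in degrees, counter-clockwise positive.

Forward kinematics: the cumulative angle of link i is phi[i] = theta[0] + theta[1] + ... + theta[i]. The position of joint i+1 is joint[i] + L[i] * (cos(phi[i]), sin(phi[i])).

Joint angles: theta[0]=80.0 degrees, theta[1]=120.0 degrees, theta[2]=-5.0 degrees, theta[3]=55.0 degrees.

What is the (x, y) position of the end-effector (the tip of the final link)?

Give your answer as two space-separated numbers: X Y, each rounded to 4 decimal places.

joint[0] = (0.0000, 0.0000)  (base)
link 0: phi[0] = 80 = 80 deg
  cos(80 deg) = 0.1736, sin(80 deg) = 0.9848
  joint[1] = (0.0000, 0.0000) + 9.2 * (0.1736, 0.9848) = (0.0000 + 1.5976, 0.0000 + 9.0602) = (1.5976, 9.0602)
link 1: phi[1] = 80 + 120 = 200 deg
  cos(200 deg) = -0.9397, sin(200 deg) = -0.3420
  joint[2] = (1.5976, 9.0602) + 1.5 * (-0.9397, -0.3420) = (1.5976 + -1.4095, 9.0602 + -0.5130) = (0.1880, 8.5472)
link 2: phi[2] = 80 + 120 + -5 = 195 deg
  cos(195 deg) = -0.9659, sin(195 deg) = -0.2588
  joint[3] = (0.1880, 8.5472) + 2.1 * (-0.9659, -0.2588) = (0.1880 + -2.0284, 8.5472 + -0.5435) = (-1.8404, 8.0037)
link 3: phi[3] = 80 + 120 + -5 + 55 = 250 deg
  cos(250 deg) = -0.3420, sin(250 deg) = -0.9397
  joint[4] = (-1.8404, 8.0037) + 7.8 * (-0.3420, -0.9397) = (-1.8404 + -2.6678, 8.0037 + -7.3296) = (-4.5082, 0.6741)
End effector: (-4.5082, 0.6741)

Answer: -4.5082 0.6741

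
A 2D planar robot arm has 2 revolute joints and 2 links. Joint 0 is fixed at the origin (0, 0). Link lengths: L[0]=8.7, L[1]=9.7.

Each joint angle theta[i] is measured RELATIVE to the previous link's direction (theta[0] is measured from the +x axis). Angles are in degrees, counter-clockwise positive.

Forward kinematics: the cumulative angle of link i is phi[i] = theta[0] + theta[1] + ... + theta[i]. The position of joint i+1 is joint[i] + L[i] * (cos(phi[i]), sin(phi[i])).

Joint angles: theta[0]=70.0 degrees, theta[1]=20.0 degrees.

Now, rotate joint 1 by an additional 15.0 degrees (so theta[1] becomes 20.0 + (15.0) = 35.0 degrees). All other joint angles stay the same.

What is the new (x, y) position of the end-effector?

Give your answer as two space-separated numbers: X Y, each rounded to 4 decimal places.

Answer: 0.4650 17.5448

Derivation:
joint[0] = (0.0000, 0.0000)  (base)
link 0: phi[0] = 70 = 70 deg
  cos(70 deg) = 0.3420, sin(70 deg) = 0.9397
  joint[1] = (0.0000, 0.0000) + 8.7 * (0.3420, 0.9397) = (0.0000 + 2.9756, 0.0000 + 8.1753) = (2.9756, 8.1753)
link 1: phi[1] = 70 + 35 = 105 deg
  cos(105 deg) = -0.2588, sin(105 deg) = 0.9659
  joint[2] = (2.9756, 8.1753) + 9.7 * (-0.2588, 0.9659) = (2.9756 + -2.5105, 8.1753 + 9.3695) = (0.4650, 17.5448)
End effector: (0.4650, 17.5448)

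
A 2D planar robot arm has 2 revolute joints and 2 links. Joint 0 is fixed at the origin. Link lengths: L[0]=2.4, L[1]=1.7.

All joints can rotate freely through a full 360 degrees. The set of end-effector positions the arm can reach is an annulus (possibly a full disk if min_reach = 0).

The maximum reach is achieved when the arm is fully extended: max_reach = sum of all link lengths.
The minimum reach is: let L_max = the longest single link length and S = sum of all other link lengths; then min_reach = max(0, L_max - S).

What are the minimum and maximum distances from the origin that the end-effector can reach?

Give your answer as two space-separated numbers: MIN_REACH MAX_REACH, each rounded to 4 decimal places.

Link lengths: [2.4, 1.7]
max_reach = 2.4 + 1.7 = 4.1
L_max = max([2.4, 1.7]) = 2.4
S (sum of others) = 4.1 - 2.4 = 1.7
min_reach = max(0, 2.4 - 1.7) = max(0, 0.7) = 0.7

Answer: 0.7000 4.1000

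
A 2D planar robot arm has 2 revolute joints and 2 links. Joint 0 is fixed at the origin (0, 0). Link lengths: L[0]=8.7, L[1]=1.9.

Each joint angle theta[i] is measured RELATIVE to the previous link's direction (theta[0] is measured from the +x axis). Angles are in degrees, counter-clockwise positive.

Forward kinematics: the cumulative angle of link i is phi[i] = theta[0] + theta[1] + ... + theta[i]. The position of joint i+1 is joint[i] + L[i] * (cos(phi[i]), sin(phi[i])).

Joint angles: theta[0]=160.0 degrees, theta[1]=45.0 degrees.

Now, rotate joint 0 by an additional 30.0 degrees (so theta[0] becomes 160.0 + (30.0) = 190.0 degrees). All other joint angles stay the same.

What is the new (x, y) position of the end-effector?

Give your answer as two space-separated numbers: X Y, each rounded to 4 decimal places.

Answer: -9.6576 -3.0671

Derivation:
joint[0] = (0.0000, 0.0000)  (base)
link 0: phi[0] = 190 = 190 deg
  cos(190 deg) = -0.9848, sin(190 deg) = -0.1736
  joint[1] = (0.0000, 0.0000) + 8.7 * (-0.9848, -0.1736) = (0.0000 + -8.5678, 0.0000 + -1.5107) = (-8.5678, -1.5107)
link 1: phi[1] = 190 + 45 = 235 deg
  cos(235 deg) = -0.5736, sin(235 deg) = -0.8192
  joint[2] = (-8.5678, -1.5107) + 1.9 * (-0.5736, -0.8192) = (-8.5678 + -1.0898, -1.5107 + -1.5564) = (-9.6576, -3.0671)
End effector: (-9.6576, -3.0671)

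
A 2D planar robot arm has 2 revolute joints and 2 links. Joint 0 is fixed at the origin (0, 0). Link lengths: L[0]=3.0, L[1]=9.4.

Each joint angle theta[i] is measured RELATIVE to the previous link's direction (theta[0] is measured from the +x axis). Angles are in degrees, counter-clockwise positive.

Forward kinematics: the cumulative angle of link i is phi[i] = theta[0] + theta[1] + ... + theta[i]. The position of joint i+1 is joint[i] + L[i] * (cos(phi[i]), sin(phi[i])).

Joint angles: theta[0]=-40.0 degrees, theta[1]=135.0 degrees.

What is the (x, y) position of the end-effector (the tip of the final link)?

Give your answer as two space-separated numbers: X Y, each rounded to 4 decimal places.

Answer: 1.4789 7.4359

Derivation:
joint[0] = (0.0000, 0.0000)  (base)
link 0: phi[0] = -40 = -40 deg
  cos(-40 deg) = 0.7660, sin(-40 deg) = -0.6428
  joint[1] = (0.0000, 0.0000) + 3 * (0.7660, -0.6428) = (0.0000 + 2.2981, 0.0000 + -1.9284) = (2.2981, -1.9284)
link 1: phi[1] = -40 + 135 = 95 deg
  cos(95 deg) = -0.0872, sin(95 deg) = 0.9962
  joint[2] = (2.2981, -1.9284) + 9.4 * (-0.0872, 0.9962) = (2.2981 + -0.8193, -1.9284 + 9.3642) = (1.4789, 7.4359)
End effector: (1.4789, 7.4359)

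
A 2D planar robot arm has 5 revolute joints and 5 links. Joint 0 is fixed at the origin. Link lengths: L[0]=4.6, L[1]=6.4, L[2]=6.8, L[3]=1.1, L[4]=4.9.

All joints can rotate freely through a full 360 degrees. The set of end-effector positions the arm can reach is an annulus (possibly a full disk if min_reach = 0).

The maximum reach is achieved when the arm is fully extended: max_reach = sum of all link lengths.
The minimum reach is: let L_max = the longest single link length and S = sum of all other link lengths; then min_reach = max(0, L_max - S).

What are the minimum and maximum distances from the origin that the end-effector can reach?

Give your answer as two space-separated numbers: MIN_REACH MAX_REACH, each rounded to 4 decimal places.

Answer: 0.0000 23.8000

Derivation:
Link lengths: [4.6, 6.4, 6.8, 1.1, 4.9]
max_reach = 4.6 + 6.4 + 6.8 + 1.1 + 4.9 = 23.8
L_max = max([4.6, 6.4, 6.8, 1.1, 4.9]) = 6.8
S (sum of others) = 23.8 - 6.8 = 17
min_reach = max(0, 6.8 - 17) = max(0, -10.2) = 0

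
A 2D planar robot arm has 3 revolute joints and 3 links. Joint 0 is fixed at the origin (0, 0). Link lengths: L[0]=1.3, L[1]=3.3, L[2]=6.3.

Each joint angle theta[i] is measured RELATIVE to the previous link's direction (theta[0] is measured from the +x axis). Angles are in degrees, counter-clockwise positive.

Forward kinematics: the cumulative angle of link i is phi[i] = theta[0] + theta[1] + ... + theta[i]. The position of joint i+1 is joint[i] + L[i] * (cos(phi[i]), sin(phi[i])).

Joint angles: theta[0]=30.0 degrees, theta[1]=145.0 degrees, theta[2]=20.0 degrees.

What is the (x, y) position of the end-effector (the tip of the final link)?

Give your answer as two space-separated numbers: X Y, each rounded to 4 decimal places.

Answer: -8.2469 -0.6929

Derivation:
joint[0] = (0.0000, 0.0000)  (base)
link 0: phi[0] = 30 = 30 deg
  cos(30 deg) = 0.8660, sin(30 deg) = 0.5000
  joint[1] = (0.0000, 0.0000) + 1.3 * (0.8660, 0.5000) = (0.0000 + 1.1258, 0.0000 + 0.6500) = (1.1258, 0.6500)
link 1: phi[1] = 30 + 145 = 175 deg
  cos(175 deg) = -0.9962, sin(175 deg) = 0.0872
  joint[2] = (1.1258, 0.6500) + 3.3 * (-0.9962, 0.0872) = (1.1258 + -3.2874, 0.6500 + 0.2876) = (-2.1616, 0.9376)
link 2: phi[2] = 30 + 145 + 20 = 195 deg
  cos(195 deg) = -0.9659, sin(195 deg) = -0.2588
  joint[3] = (-2.1616, 0.9376) + 6.3 * (-0.9659, -0.2588) = (-2.1616 + -6.0853, 0.9376 + -1.6306) = (-8.2469, -0.6929)
End effector: (-8.2469, -0.6929)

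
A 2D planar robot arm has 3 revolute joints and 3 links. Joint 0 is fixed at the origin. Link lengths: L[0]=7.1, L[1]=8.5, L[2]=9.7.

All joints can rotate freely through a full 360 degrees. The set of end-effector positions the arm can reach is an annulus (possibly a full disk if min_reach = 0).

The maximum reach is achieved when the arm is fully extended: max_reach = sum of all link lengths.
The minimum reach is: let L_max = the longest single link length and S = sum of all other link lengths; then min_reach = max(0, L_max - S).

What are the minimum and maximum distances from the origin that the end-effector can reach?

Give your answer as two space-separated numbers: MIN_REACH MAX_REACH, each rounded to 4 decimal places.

Link lengths: [7.1, 8.5, 9.7]
max_reach = 7.1 + 8.5 + 9.7 = 25.3
L_max = max([7.1, 8.5, 9.7]) = 9.7
S (sum of others) = 25.3 - 9.7 = 15.6
min_reach = max(0, 9.7 - 15.6) = max(0, -5.9) = 0

Answer: 0.0000 25.3000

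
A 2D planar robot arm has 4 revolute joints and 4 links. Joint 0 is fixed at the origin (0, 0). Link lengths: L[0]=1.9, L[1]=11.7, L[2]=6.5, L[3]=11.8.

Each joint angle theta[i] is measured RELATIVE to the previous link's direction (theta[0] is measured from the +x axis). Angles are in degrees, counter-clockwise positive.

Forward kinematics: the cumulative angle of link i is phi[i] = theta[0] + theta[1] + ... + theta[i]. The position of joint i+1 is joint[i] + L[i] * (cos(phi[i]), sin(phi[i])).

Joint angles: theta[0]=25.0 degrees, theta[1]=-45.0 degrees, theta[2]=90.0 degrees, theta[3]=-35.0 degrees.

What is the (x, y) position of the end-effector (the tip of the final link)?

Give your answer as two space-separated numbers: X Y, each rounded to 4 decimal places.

joint[0] = (0.0000, 0.0000)  (base)
link 0: phi[0] = 25 = 25 deg
  cos(25 deg) = 0.9063, sin(25 deg) = 0.4226
  joint[1] = (0.0000, 0.0000) + 1.9 * (0.9063, 0.4226) = (0.0000 + 1.7220, 0.0000 + 0.8030) = (1.7220, 0.8030)
link 1: phi[1] = 25 + -45 = -20 deg
  cos(-20 deg) = 0.9397, sin(-20 deg) = -0.3420
  joint[2] = (1.7220, 0.8030) + 11.7 * (0.9397, -0.3420) = (1.7220 + 10.9944, 0.8030 + -4.0016) = (12.7164, -3.1987)
link 2: phi[2] = 25 + -45 + 90 = 70 deg
  cos(70 deg) = 0.3420, sin(70 deg) = 0.9397
  joint[3] = (12.7164, -3.1987) + 6.5 * (0.3420, 0.9397) = (12.7164 + 2.2231, -3.1987 + 6.1080) = (14.9395, 2.9093)
link 3: phi[3] = 25 + -45 + 90 + -35 = 35 deg
  cos(35 deg) = 0.8192, sin(35 deg) = 0.5736
  joint[4] = (14.9395, 2.9093) + 11.8 * (0.8192, 0.5736) = (14.9395 + 9.6660, 2.9093 + 6.7682) = (24.6055, 9.6775)
End effector: (24.6055, 9.6775)

Answer: 24.6055 9.6775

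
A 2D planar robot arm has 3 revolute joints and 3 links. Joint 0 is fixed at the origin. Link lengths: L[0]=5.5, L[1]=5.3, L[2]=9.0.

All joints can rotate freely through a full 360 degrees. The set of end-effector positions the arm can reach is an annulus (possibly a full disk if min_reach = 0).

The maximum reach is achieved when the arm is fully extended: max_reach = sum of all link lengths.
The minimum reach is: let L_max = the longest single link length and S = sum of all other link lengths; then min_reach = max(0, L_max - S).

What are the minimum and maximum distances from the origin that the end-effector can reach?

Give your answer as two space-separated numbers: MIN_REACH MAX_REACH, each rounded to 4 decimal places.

Answer: 0.0000 19.8000

Derivation:
Link lengths: [5.5, 5.3, 9.0]
max_reach = 5.5 + 5.3 + 9 = 19.8
L_max = max([5.5, 5.3, 9.0]) = 9
S (sum of others) = 19.8 - 9 = 10.8
min_reach = max(0, 9 - 10.8) = max(0, -1.8) = 0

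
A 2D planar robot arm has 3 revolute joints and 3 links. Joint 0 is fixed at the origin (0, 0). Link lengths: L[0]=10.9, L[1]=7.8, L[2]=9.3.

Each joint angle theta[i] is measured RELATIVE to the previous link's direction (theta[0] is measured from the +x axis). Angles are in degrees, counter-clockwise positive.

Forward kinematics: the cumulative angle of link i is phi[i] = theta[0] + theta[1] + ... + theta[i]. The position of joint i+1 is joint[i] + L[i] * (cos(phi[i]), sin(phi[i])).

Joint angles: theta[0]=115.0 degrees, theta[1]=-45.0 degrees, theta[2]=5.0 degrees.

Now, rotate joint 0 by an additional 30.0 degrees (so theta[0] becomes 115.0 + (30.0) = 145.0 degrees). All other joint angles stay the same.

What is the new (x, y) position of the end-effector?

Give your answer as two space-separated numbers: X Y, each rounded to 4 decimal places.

joint[0] = (0.0000, 0.0000)  (base)
link 0: phi[0] = 145 = 145 deg
  cos(145 deg) = -0.8192, sin(145 deg) = 0.5736
  joint[1] = (0.0000, 0.0000) + 10.9 * (-0.8192, 0.5736) = (0.0000 + -8.9288, 0.0000 + 6.2520) = (-8.9288, 6.2520)
link 1: phi[1] = 145 + -45 = 100 deg
  cos(100 deg) = -0.1736, sin(100 deg) = 0.9848
  joint[2] = (-8.9288, 6.2520) + 7.8 * (-0.1736, 0.9848) = (-8.9288 + -1.3545, 6.2520 + 7.6815) = (-10.2832, 13.9335)
link 2: phi[2] = 145 + -45 + 5 = 105 deg
  cos(105 deg) = -0.2588, sin(105 deg) = 0.9659
  joint[3] = (-10.2832, 13.9335) + 9.3 * (-0.2588, 0.9659) = (-10.2832 + -2.4070, 13.9335 + 8.9831) = (-12.6902, 22.9166)
End effector: (-12.6902, 22.9166)

Answer: -12.6902 22.9166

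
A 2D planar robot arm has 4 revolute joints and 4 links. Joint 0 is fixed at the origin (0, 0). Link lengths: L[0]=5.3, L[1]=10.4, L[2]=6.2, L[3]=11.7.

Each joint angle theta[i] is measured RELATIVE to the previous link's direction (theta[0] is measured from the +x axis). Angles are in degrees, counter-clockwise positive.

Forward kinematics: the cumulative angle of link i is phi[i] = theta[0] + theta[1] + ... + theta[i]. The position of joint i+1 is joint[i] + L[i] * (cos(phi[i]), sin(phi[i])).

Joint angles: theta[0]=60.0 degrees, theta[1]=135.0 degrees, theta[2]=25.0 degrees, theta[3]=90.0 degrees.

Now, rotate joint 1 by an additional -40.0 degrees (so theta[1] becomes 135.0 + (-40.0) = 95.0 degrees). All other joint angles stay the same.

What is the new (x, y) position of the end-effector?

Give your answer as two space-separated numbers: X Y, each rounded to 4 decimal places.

Answer: -12.9756 -2.7148

Derivation:
joint[0] = (0.0000, 0.0000)  (base)
link 0: phi[0] = 60 = 60 deg
  cos(60 deg) = 0.5000, sin(60 deg) = 0.8660
  joint[1] = (0.0000, 0.0000) + 5.3 * (0.5000, 0.8660) = (0.0000 + 2.6500, 0.0000 + 4.5899) = (2.6500, 4.5899)
link 1: phi[1] = 60 + 95 = 155 deg
  cos(155 deg) = -0.9063, sin(155 deg) = 0.4226
  joint[2] = (2.6500, 4.5899) + 10.4 * (-0.9063, 0.4226) = (2.6500 + -9.4256, 4.5899 + 4.3952) = (-6.7756, 8.9852)
link 2: phi[2] = 60 + 95 + 25 = 180 deg
  cos(180 deg) = -1.0000, sin(180 deg) = 0.0000
  joint[3] = (-6.7756, 8.9852) + 6.2 * (-1.0000, 0.0000) = (-6.7756 + -6.2000, 8.9852 + 0.0000) = (-12.9756, 8.9852)
link 3: phi[3] = 60 + 95 + 25 + 90 = 270 deg
  cos(270 deg) = -0.0000, sin(270 deg) = -1.0000
  joint[4] = (-12.9756, 8.9852) + 11.7 * (-0.0000, -1.0000) = (-12.9756 + -0.0000, 8.9852 + -11.7000) = (-12.9756, -2.7148)
End effector: (-12.9756, -2.7148)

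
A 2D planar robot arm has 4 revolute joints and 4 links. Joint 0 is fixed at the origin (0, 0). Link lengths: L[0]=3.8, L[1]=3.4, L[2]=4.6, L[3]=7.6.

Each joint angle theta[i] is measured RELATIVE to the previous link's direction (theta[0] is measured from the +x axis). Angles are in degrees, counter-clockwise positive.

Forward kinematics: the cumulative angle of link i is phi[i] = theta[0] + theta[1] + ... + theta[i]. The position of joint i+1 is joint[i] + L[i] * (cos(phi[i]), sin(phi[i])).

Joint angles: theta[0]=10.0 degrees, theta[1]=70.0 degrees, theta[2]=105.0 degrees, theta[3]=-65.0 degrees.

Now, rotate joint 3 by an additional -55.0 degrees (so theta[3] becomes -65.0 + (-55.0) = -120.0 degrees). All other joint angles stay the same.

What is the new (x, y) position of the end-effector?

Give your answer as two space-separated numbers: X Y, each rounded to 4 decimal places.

joint[0] = (0.0000, 0.0000)  (base)
link 0: phi[0] = 10 = 10 deg
  cos(10 deg) = 0.9848, sin(10 deg) = 0.1736
  joint[1] = (0.0000, 0.0000) + 3.8 * (0.9848, 0.1736) = (0.0000 + 3.7423, 0.0000 + 0.6599) = (3.7423, 0.6599)
link 1: phi[1] = 10 + 70 = 80 deg
  cos(80 deg) = 0.1736, sin(80 deg) = 0.9848
  joint[2] = (3.7423, 0.6599) + 3.4 * (0.1736, 0.9848) = (3.7423 + 0.5904, 0.6599 + 3.3483) = (4.3327, 4.0082)
link 2: phi[2] = 10 + 70 + 105 = 185 deg
  cos(185 deg) = -0.9962, sin(185 deg) = -0.0872
  joint[3] = (4.3327, 4.0082) + 4.6 * (-0.9962, -0.0872) = (4.3327 + -4.5825, 4.0082 + -0.4009) = (-0.2498, 3.6073)
link 3: phi[3] = 10 + 70 + 105 + -120 = 65 deg
  cos(65 deg) = 0.4226, sin(65 deg) = 0.9063
  joint[4] = (-0.2498, 3.6073) + 7.6 * (0.4226, 0.9063) = (-0.2498 + 3.2119, 3.6073 + 6.8879) = (2.9621, 10.4952)
End effector: (2.9621, 10.4952)

Answer: 2.9621 10.4952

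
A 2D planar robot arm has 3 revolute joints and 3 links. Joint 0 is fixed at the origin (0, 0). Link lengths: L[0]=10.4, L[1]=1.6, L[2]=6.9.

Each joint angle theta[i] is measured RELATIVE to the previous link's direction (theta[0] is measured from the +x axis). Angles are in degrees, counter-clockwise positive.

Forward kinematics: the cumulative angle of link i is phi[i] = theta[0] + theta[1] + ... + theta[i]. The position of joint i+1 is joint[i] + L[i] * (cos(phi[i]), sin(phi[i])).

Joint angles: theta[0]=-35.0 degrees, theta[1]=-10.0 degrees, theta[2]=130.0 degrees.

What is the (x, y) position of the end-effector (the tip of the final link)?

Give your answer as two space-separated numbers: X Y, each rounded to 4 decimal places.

Answer: 10.2519 -0.2228

Derivation:
joint[0] = (0.0000, 0.0000)  (base)
link 0: phi[0] = -35 = -35 deg
  cos(-35 deg) = 0.8192, sin(-35 deg) = -0.5736
  joint[1] = (0.0000, 0.0000) + 10.4 * (0.8192, -0.5736) = (0.0000 + 8.5192, 0.0000 + -5.9652) = (8.5192, -5.9652)
link 1: phi[1] = -35 + -10 = -45 deg
  cos(-45 deg) = 0.7071, sin(-45 deg) = -0.7071
  joint[2] = (8.5192, -5.9652) + 1.6 * (0.7071, -0.7071) = (8.5192 + 1.1314, -5.9652 + -1.1314) = (9.6506, -7.0966)
link 2: phi[2] = -35 + -10 + 130 = 85 deg
  cos(85 deg) = 0.0872, sin(85 deg) = 0.9962
  joint[3] = (9.6506, -7.0966) + 6.9 * (0.0872, 0.9962) = (9.6506 + 0.6014, -7.0966 + 6.8737) = (10.2519, -0.2228)
End effector: (10.2519, -0.2228)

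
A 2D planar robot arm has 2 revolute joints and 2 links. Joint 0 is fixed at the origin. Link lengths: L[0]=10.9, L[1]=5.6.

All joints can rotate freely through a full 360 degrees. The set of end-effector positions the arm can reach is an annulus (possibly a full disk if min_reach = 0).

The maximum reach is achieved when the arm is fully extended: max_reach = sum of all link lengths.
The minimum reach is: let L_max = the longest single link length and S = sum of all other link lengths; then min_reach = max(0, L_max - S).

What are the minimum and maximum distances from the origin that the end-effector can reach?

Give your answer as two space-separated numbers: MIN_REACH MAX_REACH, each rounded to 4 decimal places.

Answer: 5.3000 16.5000

Derivation:
Link lengths: [10.9, 5.6]
max_reach = 10.9 + 5.6 = 16.5
L_max = max([10.9, 5.6]) = 10.9
S (sum of others) = 16.5 - 10.9 = 5.6
min_reach = max(0, 10.9 - 5.6) = max(0, 5.3) = 5.3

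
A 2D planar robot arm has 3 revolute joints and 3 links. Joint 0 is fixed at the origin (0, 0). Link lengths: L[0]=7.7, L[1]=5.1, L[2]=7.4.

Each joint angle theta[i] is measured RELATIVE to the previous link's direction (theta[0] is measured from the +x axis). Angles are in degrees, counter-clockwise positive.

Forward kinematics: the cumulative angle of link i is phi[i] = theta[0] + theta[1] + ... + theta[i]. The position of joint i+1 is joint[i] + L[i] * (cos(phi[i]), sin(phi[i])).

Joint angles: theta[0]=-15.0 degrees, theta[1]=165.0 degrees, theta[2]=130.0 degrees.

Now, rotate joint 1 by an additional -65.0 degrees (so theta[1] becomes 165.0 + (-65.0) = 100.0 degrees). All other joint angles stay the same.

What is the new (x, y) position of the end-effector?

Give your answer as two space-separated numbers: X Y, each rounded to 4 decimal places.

Answer: 1.8204 -1.1568

Derivation:
joint[0] = (0.0000, 0.0000)  (base)
link 0: phi[0] = -15 = -15 deg
  cos(-15 deg) = 0.9659, sin(-15 deg) = -0.2588
  joint[1] = (0.0000, 0.0000) + 7.7 * (0.9659, -0.2588) = (0.0000 + 7.4376, 0.0000 + -1.9929) = (7.4376, -1.9929)
link 1: phi[1] = -15 + 100 = 85 deg
  cos(85 deg) = 0.0872, sin(85 deg) = 0.9962
  joint[2] = (7.4376, -1.9929) + 5.1 * (0.0872, 0.9962) = (7.4376 + 0.4445, -1.9929 + 5.0806) = (7.8821, 3.0877)
link 2: phi[2] = -15 + 100 + 130 = 215 deg
  cos(215 deg) = -0.8192, sin(215 deg) = -0.5736
  joint[3] = (7.8821, 3.0877) + 7.4 * (-0.8192, -0.5736) = (7.8821 + -6.0617, 3.0877 + -4.2445) = (1.8204, -1.1568)
End effector: (1.8204, -1.1568)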